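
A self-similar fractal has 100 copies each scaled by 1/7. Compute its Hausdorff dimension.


For a self-similar set with N copies scaled by 1/r:
dim_H = log(N)/log(r) = log(100)/log(7)
= 4.60517/1.94591
= 2.366589


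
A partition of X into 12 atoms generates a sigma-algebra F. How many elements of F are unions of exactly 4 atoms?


Each element of F is a union of some subset of the 12 atoms.
Elements that are unions of exactly 4 atoms correspond to 4-element subsets of the 12 atoms.
Count = C(12, 4) = 12! / (4! * 8!) = 495.


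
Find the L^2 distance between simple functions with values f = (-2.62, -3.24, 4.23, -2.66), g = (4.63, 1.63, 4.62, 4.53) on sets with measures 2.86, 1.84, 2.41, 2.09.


Step 1: Compute differences f_i - g_i:
  -2.62 - 4.63 = -7.25
  -3.24 - 1.63 = -4.87
  4.23 - 4.62 = -0.39
  -2.66 - 4.53 = -7.19
Step 2: Compute |diff|^2 * measure for each set:
  |-7.25|^2 * 2.86 = 52.5625 * 2.86 = 150.32875
  |-4.87|^2 * 1.84 = 23.7169 * 1.84 = 43.639096
  |-0.39|^2 * 2.41 = 0.1521 * 2.41 = 0.366561
  |-7.19|^2 * 2.09 = 51.6961 * 2.09 = 108.044849
Step 3: Sum = 302.379256
Step 4: ||f-g||_2 = (302.379256)^(1/2) = 17.389056


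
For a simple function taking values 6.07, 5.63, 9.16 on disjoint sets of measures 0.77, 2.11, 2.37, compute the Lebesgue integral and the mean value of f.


Step 1: Integral = sum(value_i * measure_i)
= 6.07*0.77 + 5.63*2.11 + 9.16*2.37
= 4.6739 + 11.8793 + 21.7092
= 38.2624
Step 2: Total measure of domain = 0.77 + 2.11 + 2.37 = 5.25
Step 3: Average value = 38.2624 / 5.25 = 7.288076


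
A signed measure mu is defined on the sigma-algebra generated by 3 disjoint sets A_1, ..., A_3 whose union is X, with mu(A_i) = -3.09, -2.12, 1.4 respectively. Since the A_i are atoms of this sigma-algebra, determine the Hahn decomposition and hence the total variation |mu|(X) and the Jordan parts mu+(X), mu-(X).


Step 1: Every measurable set is a union of atoms (the cells / points), so a Hahn decomposition is
  obtained by grouping atoms by sign: P = union of atoms with mu > 0, N = union of the remaining atoms.
  Atoms in P (indices): 3;  atoms in N (indices): 1, 2
  Positive values: 1.4
  Negative values: -3.09, -2.12
Step 2: mu+(X) = mu(P) = sum of positive atom values = 1.4
Step 3: mu-(X) = -mu(N) = sum of |negative atom values| = 5.21
Step 4: |mu|(X) = mu+(X) + mu-(X) = 1.4 + 5.21 = 6.61


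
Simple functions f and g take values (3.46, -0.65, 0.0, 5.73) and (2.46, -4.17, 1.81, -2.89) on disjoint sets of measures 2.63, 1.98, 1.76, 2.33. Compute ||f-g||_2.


Step 1: Compute differences f_i - g_i:
  3.46 - 2.46 = 1
  -0.65 - -4.17 = 3.52
  0.0 - 1.81 = -1.81
  5.73 - -2.89 = 8.62
Step 2: Compute |diff|^2 * measure for each set:
  |1|^2 * 2.63 = 1 * 2.63 = 2.63
  |3.52|^2 * 1.98 = 12.3904 * 1.98 = 24.532992
  |-1.81|^2 * 1.76 = 3.2761 * 1.76 = 5.765936
  |8.62|^2 * 2.33 = 74.3044 * 2.33 = 173.129252
Step 3: Sum = 206.05818
Step 4: ||f-g||_2 = (206.05818)^(1/2) = 14.354727


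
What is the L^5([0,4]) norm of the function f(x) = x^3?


Step 1: ||f||_5 = (integral_0^4 |x^3|^5 dx)^(1/5)
     = (integral_0^4 x^15 dx)^(1/5)
Step 2: integral_0^4 x^15 dx = [x^16/(16)] from 0 to 4 = 4^16/16
     = 4294967296/16 = 2.684355e+08
Step 3: ||f||_5 = (2.684355e+08)^(1/5) = 48.50293


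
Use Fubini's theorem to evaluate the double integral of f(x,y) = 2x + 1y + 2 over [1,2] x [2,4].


By Fubini, integrate in x first, then y.
Step 1: Fix y, integrate over x in [1,2]:
  integral(2x + 1y + 2, x=1..2)
  = 2*(2^2 - 1^2)/2 + (1y + 2)*(2 - 1)
  = 3 + (1y + 2)*1
  = 3 + 1y + 2
  = 5 + 1y
Step 2: Integrate over y in [2,4]:
  integral(5 + 1y, y=2..4)
  = 5*2 + 1*(4^2 - 2^2)/2
  = 10 + 6
  = 16


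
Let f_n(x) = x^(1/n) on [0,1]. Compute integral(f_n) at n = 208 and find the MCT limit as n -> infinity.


At n = 208: f_208(x) = x^(1/208).
Step 1: integral(x^(1/208), 0, 1) = [x^(1/208+1) / (1/208+1)] from 0 to 1
     = 1 / (1/208 + 1) = 1 / ((208+1)/208) = 208/(208+1)
     = 208/209 = 0.995215
Step 2: As n -> infinity, f_n(x) = x^(1/n) -> 1 for x in (0,1], and f_n is increasing in n.
By MCT, lim_n integral(f_n) = integral(lim_n f_n) = integral(1, 0, 1) = 1.
Step 3: Verify convergence: 208/209 = 0.995215 -> 1


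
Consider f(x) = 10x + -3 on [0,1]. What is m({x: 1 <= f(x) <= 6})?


f^(-1)([1, 6]) = {x : 1 <= 10x + -3 <= 6}
Solving: (1 - -3)/10 <= x <= (6 - -3)/10
= [0.4, 0.9]
Intersecting with [0,1]: [0.4, 0.9]
Measure = 0.9 - 0.4 = 0.5


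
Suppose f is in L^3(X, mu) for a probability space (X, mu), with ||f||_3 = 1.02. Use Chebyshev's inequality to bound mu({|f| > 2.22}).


Chebyshev/Markov inequality: mu(|f| > eps) <= (||f||_p / eps)^p
Step 1: ||f||_3 / eps = 1.02 / 2.22 = 0.459459
Step 2: Raise to power p = 3:
  (0.459459)^3 = 0.096993
Step 3: Therefore mu(|f| > 2.22) <= 0.096993


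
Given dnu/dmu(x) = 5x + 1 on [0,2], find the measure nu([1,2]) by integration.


nu(A) = integral_A (dnu/dmu) dmu = integral_1^2 (5x + 1) dx
Step 1: Antiderivative F(x) = (5/2)x^2 + 1x
Step 2: F(2) = (5/2)*2^2 + 1*2 = 10 + 2 = 12
Step 3: F(1) = (5/2)*1^2 + 1*1 = 2.5 + 1 = 3.5
Step 4: nu([1,2]) = F(2) - F(1) = 12 - 3.5 = 8.5


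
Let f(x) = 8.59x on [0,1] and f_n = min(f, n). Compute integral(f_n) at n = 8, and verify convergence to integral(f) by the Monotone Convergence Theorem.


f(x) = 8.59x on [0,1]; f_n(x) = min(8.59x, n). At n = 8:
Step 1: f(x) reaches 8 at x = 8/8.59 = 0.931315
Step 2: integral(f_8) = integral(8.59x, 0, 0.931315) + integral(8, 0.931315, 1)
       = 8.59*0.931315^2/2 + 8*(1 - 0.931315)
       = 3.725262 + 0.549476
       = 4.274738
Step 3: As n -> infinity, f_n increases to f, so by MCT integral(f_n) -> integral(f) = 8.59/2 = 4.295.
Convergence: integral(f_8) = 4.274738 -> 4.295 as n -> infinity


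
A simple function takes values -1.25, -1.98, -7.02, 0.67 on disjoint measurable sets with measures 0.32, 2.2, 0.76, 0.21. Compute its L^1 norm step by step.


Step 1: Compute |f_i|^1 for each value:
  |-1.25|^1 = 1.25
  |-1.98|^1 = 1.98
  |-7.02|^1 = 7.02
  |0.67|^1 = 0.67
Step 2: Multiply by measures and sum:
  1.25 * 0.32 = 0.4
  1.98 * 2.2 = 4.356
  7.02 * 0.76 = 5.3352
  0.67 * 0.21 = 0.1407
Sum = 0.4 + 4.356 + 5.3352 + 0.1407 = 10.2319
Step 3: Take the p-th root:
||f||_1 = (10.2319)^(1/1) = 10.2319


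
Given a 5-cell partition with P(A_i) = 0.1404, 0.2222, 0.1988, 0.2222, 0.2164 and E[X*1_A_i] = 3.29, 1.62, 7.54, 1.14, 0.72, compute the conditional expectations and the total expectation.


For each cell A_i: E[X|A_i] = E[X*1_A_i] / P(A_i)
Step 1: E[X|A_1] = 3.29 / 0.1404 = 23.433048
Step 2: E[X|A_2] = 1.62 / 0.2222 = 7.290729
Step 3: E[X|A_3] = 7.54 / 0.1988 = 37.927565
Step 4: E[X|A_4] = 1.14 / 0.2222 = 5.130513
Step 5: E[X|A_5] = 0.72 / 0.2164 = 3.327172
Verification: E[X] = sum E[X*1_A_i] = 3.29 + 1.62 + 7.54 + 1.14 + 0.72 = 14.31


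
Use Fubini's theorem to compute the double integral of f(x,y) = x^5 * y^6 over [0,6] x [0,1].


By Fubini's theorem, the double integral factors as a product of single integrals:
Step 1: integral_0^6 x^5 dx = [x^6/6] from 0 to 6
     = 6^6/6 = 7776
Step 2: integral_0^1 y^6 dy = [y^7/7] from 0 to 1
     = 1^7/7 = 0.142857
Step 3: Double integral = 7776 * 0.142857 = 1110.857143


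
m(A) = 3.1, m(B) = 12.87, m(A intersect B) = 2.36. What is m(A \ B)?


m(A \ B) = m(A) - m(A n B)
= 3.1 - 2.36
= 0.74


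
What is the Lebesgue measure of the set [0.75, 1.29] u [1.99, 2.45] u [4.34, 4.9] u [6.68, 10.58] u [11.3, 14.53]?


For pairwise disjoint intervals, m(union) = sum of lengths.
= (1.29 - 0.75) + (2.45 - 1.99) + (4.9 - 4.34) + (10.58 - 6.68) + (14.53 - 11.3)
= 0.54 + 0.46 + 0.56 + 3.9 + 3.23
= 8.69


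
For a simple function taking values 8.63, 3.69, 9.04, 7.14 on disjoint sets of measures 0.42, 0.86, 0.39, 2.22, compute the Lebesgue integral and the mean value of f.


Step 1: Integral = sum(value_i * measure_i)
= 8.63*0.42 + 3.69*0.86 + 9.04*0.39 + 7.14*2.22
= 3.6246 + 3.1734 + 3.5256 + 15.8508
= 26.1744
Step 2: Total measure of domain = 0.42 + 0.86 + 0.39 + 2.22 = 3.89
Step 3: Average value = 26.1744 / 3.89 = 6.728638


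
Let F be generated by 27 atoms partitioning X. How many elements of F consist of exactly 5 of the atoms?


Each element of F is a union of some subset of the 27 atoms.
Elements that are unions of exactly 5 atoms correspond to 5-element subsets of the 27 atoms.
Count = C(27, 5) = 27! / (5! * 22!) = 80730.


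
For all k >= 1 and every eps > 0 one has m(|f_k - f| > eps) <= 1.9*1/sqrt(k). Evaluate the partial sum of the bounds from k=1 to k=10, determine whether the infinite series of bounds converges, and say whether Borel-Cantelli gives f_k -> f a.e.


Step 1: List the terms 1.9*1/sqrt(k) for k = 1 to 10:
  k=1: 1.9
  k=2: 1.343503
  k=3: 1.096966
  k=4: 0.95
  k=5: 0.849706
  k=6: 0.775672
  k=7: 0.718132
  k=8: 0.671751
  k=9: 0.633333
  k=10: 0.600833
Step 2: Partial sum = 1.9 + 1.343503 + 1.096966 + 0.95 + 0.849706 + 0.775672 + 0.718132 + 0.671751 + 0.633333 + 0.600833
     = 9.539896
Step 3: The full series sum_(k>=1) 1.9*1/sqrt(k) diverges (p-series with p = 1/2 <= 1; a nonzero constant multiple of a divergent series diverges).
Step 4: The (first) Borel-Cantelli lemma requires a summable sequence of measures, so it does not apply here;
        from this bound alone no conclusion about a.e. convergence can be drawn (convergence in measure still
        gives an a.e.-convergent subsequence, but not a.e. convergence of the whole sequence).
Conclusion: series diverges; Borel-Cantelli is inconclusive about a.e. convergence of f_k.


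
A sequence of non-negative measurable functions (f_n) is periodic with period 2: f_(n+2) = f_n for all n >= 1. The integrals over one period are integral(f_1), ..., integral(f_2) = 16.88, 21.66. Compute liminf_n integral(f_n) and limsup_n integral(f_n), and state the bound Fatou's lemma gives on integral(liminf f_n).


The sequence (integral(f_n)) is periodic with period 2, repeating the values 16.88, 21.66 indefinitely.
Step 1: For a periodic sequence, every tail (a_m, a_(m+1), ...) contains all 2 period values infinitely often.
Step 2: Hence inf of every tail = min of the period values = min(16.88, 21.66) = 16.88.
        liminf_n integral(f_n) = sup over m of (inf of tail from m) = 16.88.
Step 3: Similarly sup of every tail = max of the period values = 21.66.
        limsup_n integral(f_n) = 21.66.
Step 4: Fatou's lemma: integral(liminf_n f_n) <= liminf_n integral(f_n) = 16.88.
        So the integral of the pointwise liminf is at most 16.88.


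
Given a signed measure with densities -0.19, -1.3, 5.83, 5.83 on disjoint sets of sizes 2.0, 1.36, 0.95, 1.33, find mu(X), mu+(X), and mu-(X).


Step 1: Compute signed measure on each set:
  Set 1: -0.19 * 2.0 = -0.38
  Set 2: -1.3 * 1.36 = -1.768
  Set 3: 5.83 * 0.95 = 5.5385
  Set 4: 5.83 * 1.33 = 7.7539
Step 2: Total signed measure = (-0.38) + (-1.768) + (5.5385) + (7.7539)
     = 11.1444
Step 3: Positive part mu+(X) = sum of positive contributions = 13.2924
Step 4: Negative part mu-(X) = |sum of negative contributions| = 2.148


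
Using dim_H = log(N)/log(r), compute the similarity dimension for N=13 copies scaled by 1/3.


For a self-similar set with N copies scaled by 1/r:
dim_H = log(N)/log(r) = log(13)/log(3)
= 2.564949/1.098612
= 2.334718


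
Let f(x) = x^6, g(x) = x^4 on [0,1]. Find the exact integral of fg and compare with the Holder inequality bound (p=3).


Step 1: Exact integral of f*g = integral(x^10, 0, 1) = 1/11
     = 0.090909
Step 2: Holder bound with p=3, q=1.5:
  ||f||_p = (integral x^18 dx)^(1/3) = (1/19)^(1/3) = 0.374756
  ||g||_q = (integral x^6 dx)^(1/1.5) = (1/7)^(1/1.5) = 0.273276
Step 3: Holder bound = ||f||_p * ||g||_q = 0.374756 * 0.273276 = 0.102412
Verification: 0.090909 <= 0.102412 (Holder holds)


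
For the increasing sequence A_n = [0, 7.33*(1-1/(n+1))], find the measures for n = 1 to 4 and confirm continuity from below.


By continuity of measure from below: if A_n increases to A, then m(A_n) -> m(A).
Here A = [0, 7.33], so m(A) = 7.33
Step 1: a_1 = 7.33*(1 - 1/2) = 3.665, m(A_1) = 3.665
Step 2: a_2 = 7.33*(1 - 1/3) = 4.8867, m(A_2) = 4.8867
Step 3: a_3 = 7.33*(1 - 1/4) = 5.4975, m(A_3) = 5.4975
Step 4: a_4 = 7.33*(1 - 1/5) = 5.864, m(A_4) = 5.864
Limit: m(A_n) -> m([0,7.33]) = 7.33


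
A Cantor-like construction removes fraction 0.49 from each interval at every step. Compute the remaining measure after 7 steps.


Step 1: At each step, fraction remaining = 1 - 0.49 = 0.51
Step 2: After 7 steps, measure = (0.51)^7
Result = 0.008974


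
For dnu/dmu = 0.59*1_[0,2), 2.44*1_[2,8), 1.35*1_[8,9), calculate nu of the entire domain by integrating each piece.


Integrate each piece of the Radon-Nikodym derivative:
Step 1: integral_0^2 0.59 dx = 0.59*(2-0) = 0.59*2 = 1.18
Step 2: integral_2^8 2.44 dx = 2.44*(8-2) = 2.44*6 = 14.64
Step 3: integral_8^9 1.35 dx = 1.35*(9-8) = 1.35*1 = 1.35
Total: 1.18 + 14.64 + 1.35 = 17.17


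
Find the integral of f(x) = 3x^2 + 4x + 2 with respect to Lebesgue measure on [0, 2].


The Lebesgue integral of a Riemann-integrable function agrees with the Riemann integral.
Antiderivative F(x) = (3/3)x^3 + (4/2)x^2 + 2x
F(2) = (3/3)*2^3 + (4/2)*2^2 + 2*2
     = (3/3)*8 + (4/2)*4 + 2*2
     = 8 + 8 + 4
     = 20
F(0) = 0.0
Integral = F(2) - F(0) = 20 - 0.0 = 20


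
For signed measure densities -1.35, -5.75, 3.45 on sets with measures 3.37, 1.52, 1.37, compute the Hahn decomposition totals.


Step 1: Compute signed measure on each set:
  Set 1: -1.35 * 3.37 = -4.5495
  Set 2: -5.75 * 1.52 = -8.74
  Set 3: 3.45 * 1.37 = 4.7265
Step 2: Total signed measure = (-4.5495) + (-8.74) + (4.7265)
     = -8.563
Step 3: Positive part mu+(X) = sum of positive contributions = 4.7265
Step 4: Negative part mu-(X) = |sum of negative contributions| = 13.2895


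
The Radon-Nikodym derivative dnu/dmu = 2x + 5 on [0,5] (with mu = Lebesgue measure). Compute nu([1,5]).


nu(A) = integral_A (dnu/dmu) dmu = integral_1^5 (2x + 5) dx
Step 1: Antiderivative F(x) = (2/2)x^2 + 5x
Step 2: F(5) = (2/2)*5^2 + 5*5 = 25 + 25 = 50
Step 3: F(1) = (2/2)*1^2 + 5*1 = 1 + 5 = 6
Step 4: nu([1,5]) = F(5) - F(1) = 50 - 6 = 44


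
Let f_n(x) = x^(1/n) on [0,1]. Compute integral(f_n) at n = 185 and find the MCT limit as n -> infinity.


At n = 185: f_185(x) = x^(1/185).
Step 1: integral(x^(1/185), 0, 1) = [x^(1/185+1) / (1/185+1)] from 0 to 1
     = 1 / (1/185 + 1) = 1 / ((185+1)/185) = 185/(185+1)
     = 185/186 = 0.994624
Step 2: As n -> infinity, f_n(x) = x^(1/n) -> 1 for x in (0,1], and f_n is increasing in n.
By MCT, lim_n integral(f_n) = integral(lim_n f_n) = integral(1, 0, 1) = 1.
Step 3: Verify convergence: 185/186 = 0.994624 -> 1


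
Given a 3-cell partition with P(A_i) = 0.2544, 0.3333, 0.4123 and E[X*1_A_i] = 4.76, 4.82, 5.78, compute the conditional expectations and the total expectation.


For each cell A_i: E[X|A_i] = E[X*1_A_i] / P(A_i)
Step 1: E[X|A_1] = 4.76 / 0.2544 = 18.710692
Step 2: E[X|A_2] = 4.82 / 0.3333 = 14.461446
Step 3: E[X|A_3] = 5.78 / 0.4123 = 14.018918
Verification: E[X] = sum E[X*1_A_i] = 4.76 + 4.82 + 5.78 = 15.36


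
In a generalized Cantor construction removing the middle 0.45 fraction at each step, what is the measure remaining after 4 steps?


Step 1: At each step, fraction remaining = 1 - 0.45 = 0.55
Step 2: After 4 steps, measure = (0.55)^4
Step 3: Computing the power step by step:
  After step 1: 0.55
  After step 2: 0.3025
  After step 3: 0.166375
  After step 4: 0.091506
Result = 0.091506


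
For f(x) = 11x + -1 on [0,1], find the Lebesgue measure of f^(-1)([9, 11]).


f^(-1)([9, 11]) = {x : 9 <= 11x + -1 <= 11}
Solving: (9 - -1)/11 <= x <= (11 - -1)/11
= [0.909091, 1.090909]
Intersecting with [0,1]: [0.909091, 1]
Measure = 1 - 0.909091 = 0.090909


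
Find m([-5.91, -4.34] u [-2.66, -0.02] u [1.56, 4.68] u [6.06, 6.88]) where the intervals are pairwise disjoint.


For pairwise disjoint intervals, m(union) = sum of lengths.
= (-4.34 - -5.91) + (-0.02 - -2.66) + (4.68 - 1.56) + (6.88 - 6.06)
= 1.57 + 2.64 + 3.12 + 0.82
= 8.15


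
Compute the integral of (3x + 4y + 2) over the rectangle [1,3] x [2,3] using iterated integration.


By Fubini, integrate in x first, then y.
Step 1: Fix y, integrate over x in [1,3]:
  integral(3x + 4y + 2, x=1..3)
  = 3*(3^2 - 1^2)/2 + (4y + 2)*(3 - 1)
  = 12 + (4y + 2)*2
  = 12 + 8y + 4
  = 16 + 8y
Step 2: Integrate over y in [2,3]:
  integral(16 + 8y, y=2..3)
  = 16*1 + 8*(3^2 - 2^2)/2
  = 16 + 20
  = 36


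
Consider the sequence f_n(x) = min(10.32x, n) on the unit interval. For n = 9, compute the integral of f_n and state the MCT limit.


f(x) = 10.32x on [0,1]; f_n(x) = min(10.32x, n). At n = 9:
Step 1: f(x) reaches 9 at x = 9/10.32 = 0.872093
Step 2: integral(f_9) = integral(10.32x, 0, 0.872093) + integral(9, 0.872093, 1)
       = 10.32*0.872093^2/2 + 9*(1 - 0.872093)
       = 3.924419 + 1.151163
       = 5.075581
Step 3: As n -> infinity, f_n increases to f, so by MCT integral(f_n) -> integral(f) = 10.32/2 = 5.16.
Convergence: integral(f_9) = 5.075581 -> 5.16 as n -> infinity


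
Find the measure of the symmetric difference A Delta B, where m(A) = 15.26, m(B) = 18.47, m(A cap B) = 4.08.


m(A Delta B) = m(A) + m(B) - 2*m(A n B)
= 15.26 + 18.47 - 2*4.08
= 15.26 + 18.47 - 8.16
= 25.57


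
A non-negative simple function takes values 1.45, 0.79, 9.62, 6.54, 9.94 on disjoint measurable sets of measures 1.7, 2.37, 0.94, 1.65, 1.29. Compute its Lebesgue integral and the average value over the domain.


Step 1: Integral = sum(value_i * measure_i)
= 1.45*1.7 + 0.79*2.37 + 9.62*0.94 + 6.54*1.65 + 9.94*1.29
= 2.465 + 1.8723 + 9.0428 + 10.791 + 12.8226
= 36.9937
Step 2: Total measure of domain = 1.7 + 2.37 + 0.94 + 1.65 + 1.29 = 7.95
Step 3: Average value = 36.9937 / 7.95 = 4.653296


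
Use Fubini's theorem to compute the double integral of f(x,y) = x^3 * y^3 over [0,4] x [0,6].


By Fubini's theorem, the double integral factors as a product of single integrals:
Step 1: integral_0^4 x^3 dx = [x^4/4] from 0 to 4
     = 4^4/4 = 64
Step 2: integral_0^6 y^3 dy = [y^4/4] from 0 to 6
     = 6^4/4 = 324
Step 3: Double integral = 64 * 324 = 20736


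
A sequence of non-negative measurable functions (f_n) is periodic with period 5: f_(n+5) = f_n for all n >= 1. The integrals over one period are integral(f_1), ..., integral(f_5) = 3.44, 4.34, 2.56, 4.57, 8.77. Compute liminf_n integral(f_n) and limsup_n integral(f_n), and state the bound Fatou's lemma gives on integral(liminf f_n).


The sequence (integral(f_n)) is periodic with period 5, repeating the values 3.44, 4.34, 2.56, 4.57, 8.77 indefinitely.
Step 1: For a periodic sequence, every tail (a_m, a_(m+1), ...) contains all 5 period values infinitely often.
Step 2: Hence inf of every tail = min of the period values = min(3.44, 4.34, 2.56, 4.57, 8.77) = 2.56.
        liminf_n integral(f_n) = sup over m of (inf of tail from m) = 2.56.
Step 3: Similarly sup of every tail = max of the period values = 8.77.
        limsup_n integral(f_n) = 8.77.
Step 4: Fatou's lemma: integral(liminf_n f_n) <= liminf_n integral(f_n) = 2.56.
        So the integral of the pointwise liminf is at most 2.56.


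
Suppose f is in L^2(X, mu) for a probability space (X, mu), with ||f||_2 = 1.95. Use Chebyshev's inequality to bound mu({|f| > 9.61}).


Chebyshev/Markov inequality: mu(|f| > eps) <= (||f||_p / eps)^p
Step 1: ||f||_2 / eps = 1.95 / 9.61 = 0.202914
Step 2: Raise to power p = 2:
  (0.202914)^2 = 0.041174
Step 3: Therefore mu(|f| > 9.61) <= 0.041174


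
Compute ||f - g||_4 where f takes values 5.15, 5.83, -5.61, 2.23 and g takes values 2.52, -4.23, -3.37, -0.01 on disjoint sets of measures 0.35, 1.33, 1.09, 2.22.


Step 1: Compute differences f_i - g_i:
  5.15 - 2.52 = 2.63
  5.83 - -4.23 = 10.06
  -5.61 - -3.37 = -2.24
  2.23 - -0.01 = 2.24
Step 2: Compute |diff|^4 * measure for each set:
  |2.63|^4 * 0.35 = 47.843506 * 0.35 = 16.745227
  |10.06|^4 * 1.33 = 10242.168653 * 1.33 = 13622.084308
  |-2.24|^4 * 1.09 = 25.17631 * 1.09 = 27.442178
  |2.24|^4 * 2.22 = 25.17631 * 2.22 = 55.891408
Step 3: Sum = 13722.163121
Step 4: ||f-g||_4 = (13722.163121)^(1/4) = 10.823199


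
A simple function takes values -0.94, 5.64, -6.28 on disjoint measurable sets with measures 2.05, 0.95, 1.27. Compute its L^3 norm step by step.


Step 1: Compute |f_i|^3 for each value:
  |-0.94|^3 = 0.830584
  |5.64|^3 = 179.406144
  |-6.28|^3 = 247.673152
Step 2: Multiply by measures and sum:
  0.830584 * 2.05 = 1.702697
  179.406144 * 0.95 = 170.435837
  247.673152 * 1.27 = 314.544903
Sum = 1.702697 + 170.435837 + 314.544903 = 486.683437
Step 3: Take the p-th root:
||f||_3 = (486.683437)^(1/3) = 7.865908


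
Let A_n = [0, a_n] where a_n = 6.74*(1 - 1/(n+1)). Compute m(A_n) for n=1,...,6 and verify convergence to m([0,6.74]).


By continuity of measure from below: if A_n increases to A, then m(A_n) -> m(A).
Here A = [0, 6.74], so m(A) = 6.74
Step 1: a_1 = 6.74*(1 - 1/2) = 3.37, m(A_1) = 3.37
Step 2: a_2 = 6.74*(1 - 1/3) = 4.4933, m(A_2) = 4.4933
Step 3: a_3 = 6.74*(1 - 1/4) = 5.055, m(A_3) = 5.055
Step 4: a_4 = 6.74*(1 - 1/5) = 5.392, m(A_4) = 5.392
Step 5: a_5 = 6.74*(1 - 1/6) = 5.6167, m(A_5) = 5.6167
Step 6: a_6 = 6.74*(1 - 1/7) = 5.7771, m(A_6) = 5.7771
Limit: m(A_n) -> m([0,6.74]) = 6.74


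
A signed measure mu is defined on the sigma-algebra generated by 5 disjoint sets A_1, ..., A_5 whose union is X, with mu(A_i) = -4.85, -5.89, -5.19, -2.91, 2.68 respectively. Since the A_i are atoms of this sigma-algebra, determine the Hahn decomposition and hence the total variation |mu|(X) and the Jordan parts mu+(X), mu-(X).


Step 1: Every measurable set is a union of atoms (the cells / points), so a Hahn decomposition is
  obtained by grouping atoms by sign: P = union of atoms with mu > 0, N = union of the remaining atoms.
  Atoms in P (indices): 5;  atoms in N (indices): 1, 2, 3, 4
  Positive values: 2.68
  Negative values: -4.85, -5.89, -5.19, -2.91
Step 2: mu+(X) = mu(P) = sum of positive atom values = 2.68
Step 3: mu-(X) = -mu(N) = sum of |negative atom values| = 18.84
Step 4: |mu|(X) = mu+(X) + mu-(X) = 2.68 + 18.84 = 21.52


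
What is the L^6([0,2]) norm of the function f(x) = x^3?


Step 1: ||f||_6 = (integral_0^2 |x^3|^6 dx)^(1/6)
     = (integral_0^2 x^18 dx)^(1/6)
Step 2: integral_0^2 x^18 dx = [x^19/(19)] from 0 to 2 = 2^19/19
     = 524288/19 = 27594.105263
Step 3: ||f||_6 = (27594.105263)^(1/6) = 5.497131


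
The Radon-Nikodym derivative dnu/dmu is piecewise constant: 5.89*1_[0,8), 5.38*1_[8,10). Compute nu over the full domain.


Integrate each piece of the Radon-Nikodym derivative:
Step 1: integral_0^8 5.89 dx = 5.89*(8-0) = 5.89*8 = 47.12
Step 2: integral_8^10 5.38 dx = 5.38*(10-8) = 5.38*2 = 10.76
Total: 47.12 + 10.76 = 57.88


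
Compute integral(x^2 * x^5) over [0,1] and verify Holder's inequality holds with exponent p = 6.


Step 1: Exact integral of f*g = integral(x^7, 0, 1) = 1/8
     = 0.125
Step 2: Holder bound with p=6, q=1.2:
  ||f||_p = (integral x^12 dx)^(1/6) = (1/13)^(1/6) = 0.652143
  ||g||_q = (integral x^6 dx)^(1/1.2) = (1/7)^(1/1.2) = 0.197584
Step 3: Holder bound = ||f||_p * ||g||_q = 0.652143 * 0.197584 = 0.128853
Verification: 0.125 <= 0.128853 (Holder holds)


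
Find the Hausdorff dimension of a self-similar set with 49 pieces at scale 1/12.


For a self-similar set with N copies scaled by 1/r:
dim_H = log(N)/log(r) = log(49)/log(12)
= 3.89182/2.484907
= 1.566184


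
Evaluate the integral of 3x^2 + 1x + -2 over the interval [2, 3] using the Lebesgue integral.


The Lebesgue integral of a Riemann-integrable function agrees with the Riemann integral.
Antiderivative F(x) = (3/3)x^3 + (1/2)x^2 + -2x
F(3) = (3/3)*3^3 + (1/2)*3^2 + -2*3
     = (3/3)*27 + (1/2)*9 + -2*3
     = 27 + 4.5 + -6
     = 25.5
F(2) = 6
Integral = F(3) - F(2) = 25.5 - 6 = 19.5


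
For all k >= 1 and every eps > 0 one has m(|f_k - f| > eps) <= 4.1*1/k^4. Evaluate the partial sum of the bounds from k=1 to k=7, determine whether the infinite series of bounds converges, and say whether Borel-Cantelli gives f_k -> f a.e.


Step 1: List the terms 4.1*1/k^4 for k = 1 to 7:
  k=1: 4.1
  k=2: 0.25625
  k=3: 0.050617
  k=4: 0.016016
  k=5: 0.00656
  k=6: 0.003164
  k=7: 0.001708
Step 2: Partial sum = 4.1 + 0.25625 + 0.050617 + 0.016016 + 0.00656 + 0.003164 + 0.001708
     = 4.434314
Step 3: The full series sum_(k>=1) 4.1*1/k^4 converges (p-series with p = 4 > 1; a constant multiple of a convergent series converges).
Step 4: Fix eps > 0. Since sum_k m(|f_k - f| > eps) < infinity, the Borel-Cantelli lemma gives
        m(limsup_k {|f_k - f| > eps}) = 0, i.e. for a.e. x, |f_k(x) - f(x)| <= eps for all large k.
        Applying this with eps = 1/j for j = 1, 2, ... and intersecting the countably many full-measure sets,
        for a.e. x we get limsup_k |f_k(x) - f(x)| <= 1/j for every j, hence f_k -> f almost everywhere.
Conclusion: series converges; Borel-Cantelli yields f_k -> f a.e.


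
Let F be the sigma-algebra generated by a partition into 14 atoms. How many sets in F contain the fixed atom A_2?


Each element of F is a union of some subset S of the 14 atoms.
The element contains A_2 iff A_2 is in S.
So we count subsets S of {A_1,...,A_14} with A_2 in S: choose freely among the other 13 atoms.
Count = 2^(14-1) = 2^13 = 8192.


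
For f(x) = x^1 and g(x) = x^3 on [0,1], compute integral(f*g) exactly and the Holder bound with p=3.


Step 1: Exact integral of f*g = integral(x^4, 0, 1) = 1/5
     = 0.2
Step 2: Holder bound with p=3, q=1.5:
  ||f||_p = (integral x^3 dx)^(1/3) = (1/4)^(1/3) = 0.629961
  ||g||_q = (integral x^4.5 dx)^(1/1.5) = (1/5.5)^(1/1.5) = 0.320941
Step 3: Holder bound = ||f||_p * ||g||_q = 0.629961 * 0.320941 = 0.20218
Verification: 0.2 <= 0.20218 (Holder holds)


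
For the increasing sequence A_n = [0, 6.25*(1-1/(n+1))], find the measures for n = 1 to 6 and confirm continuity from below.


By continuity of measure from below: if A_n increases to A, then m(A_n) -> m(A).
Here A = [0, 6.25], so m(A) = 6.25
Step 1: a_1 = 6.25*(1 - 1/2) = 3.125, m(A_1) = 3.125
Step 2: a_2 = 6.25*(1 - 1/3) = 4.1667, m(A_2) = 4.1667
Step 3: a_3 = 6.25*(1 - 1/4) = 4.6875, m(A_3) = 4.6875
Step 4: a_4 = 6.25*(1 - 1/5) = 5, m(A_4) = 5
Step 5: a_5 = 6.25*(1 - 1/6) = 5.2083, m(A_5) = 5.2083
Step 6: a_6 = 6.25*(1 - 1/7) = 5.3571, m(A_6) = 5.3571
Limit: m(A_n) -> m([0,6.25]) = 6.25


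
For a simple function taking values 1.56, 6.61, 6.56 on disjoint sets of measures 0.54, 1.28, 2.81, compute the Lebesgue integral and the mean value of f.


Step 1: Integral = sum(value_i * measure_i)
= 1.56*0.54 + 6.61*1.28 + 6.56*2.81
= 0.8424 + 8.4608 + 18.4336
= 27.7368
Step 2: Total measure of domain = 0.54 + 1.28 + 2.81 = 4.63
Step 3: Average value = 27.7368 / 4.63 = 5.99067


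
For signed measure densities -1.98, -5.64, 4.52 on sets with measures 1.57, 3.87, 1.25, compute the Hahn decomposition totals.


Step 1: Compute signed measure on each set:
  Set 1: -1.98 * 1.57 = -3.1086
  Set 2: -5.64 * 3.87 = -21.8268
  Set 3: 4.52 * 1.25 = 5.65
Step 2: Total signed measure = (-3.1086) + (-21.8268) + (5.65)
     = -19.2854
Step 3: Positive part mu+(X) = sum of positive contributions = 5.65
Step 4: Negative part mu-(X) = |sum of negative contributions| = 24.9354


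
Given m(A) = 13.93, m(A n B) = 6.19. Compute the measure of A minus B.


m(A \ B) = m(A) - m(A n B)
= 13.93 - 6.19
= 7.74


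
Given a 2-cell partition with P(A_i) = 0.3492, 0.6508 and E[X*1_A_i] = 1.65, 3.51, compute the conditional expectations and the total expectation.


For each cell A_i: E[X|A_i] = E[X*1_A_i] / P(A_i)
Step 1: E[X|A_1] = 1.65 / 0.3492 = 4.725086
Step 2: E[X|A_2] = 3.51 / 0.6508 = 5.393362
Verification: E[X] = sum E[X*1_A_i] = 1.65 + 3.51 = 5.16


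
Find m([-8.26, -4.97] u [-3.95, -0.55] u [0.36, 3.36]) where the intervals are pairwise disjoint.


For pairwise disjoint intervals, m(union) = sum of lengths.
= (-4.97 - -8.26) + (-0.55 - -3.95) + (3.36 - 0.36)
= 3.29 + 3.4 + 3
= 9.69


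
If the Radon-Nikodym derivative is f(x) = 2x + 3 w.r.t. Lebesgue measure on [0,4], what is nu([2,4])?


nu(A) = integral_A (dnu/dmu) dmu = integral_2^4 (2x + 3) dx
Step 1: Antiderivative F(x) = (2/2)x^2 + 3x
Step 2: F(4) = (2/2)*4^2 + 3*4 = 16 + 12 = 28
Step 3: F(2) = (2/2)*2^2 + 3*2 = 4 + 6 = 10
Step 4: nu([2,4]) = F(4) - F(2) = 28 - 10 = 18


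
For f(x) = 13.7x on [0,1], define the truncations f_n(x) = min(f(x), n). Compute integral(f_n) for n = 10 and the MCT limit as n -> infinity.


f(x) = 13.7x on [0,1]; f_n(x) = min(13.7x, n). At n = 10:
Step 1: f(x) reaches 10 at x = 10/13.7 = 0.729927
Step 2: integral(f_10) = integral(13.7x, 0, 0.729927) + integral(10, 0.729927, 1)
       = 13.7*0.729927^2/2 + 10*(1 - 0.729927)
       = 3.649635 + 2.70073
       = 6.350365
Step 3: As n -> infinity, f_n increases to f, so by MCT integral(f_n) -> integral(f) = 13.7/2 = 6.85.
Convergence: integral(f_10) = 6.350365 -> 6.85 as n -> infinity


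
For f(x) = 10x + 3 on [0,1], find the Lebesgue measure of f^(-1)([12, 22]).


f^(-1)([12, 22]) = {x : 12 <= 10x + 3 <= 22}
Solving: (12 - 3)/10 <= x <= (22 - 3)/10
= [0.9, 1.9]
Intersecting with [0,1]: [0.9, 1]
Measure = 1 - 0.9 = 0.1


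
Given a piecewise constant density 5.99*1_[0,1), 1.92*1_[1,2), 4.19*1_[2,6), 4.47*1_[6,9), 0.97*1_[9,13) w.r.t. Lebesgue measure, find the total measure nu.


Integrate each piece of the Radon-Nikodym derivative:
Step 1: integral_0^1 5.99 dx = 5.99*(1-0) = 5.99*1 = 5.99
Step 2: integral_1^2 1.92 dx = 1.92*(2-1) = 1.92*1 = 1.92
Step 3: integral_2^6 4.19 dx = 4.19*(6-2) = 4.19*4 = 16.76
Step 4: integral_6^9 4.47 dx = 4.47*(9-6) = 4.47*3 = 13.41
Step 5: integral_9^13 0.97 dx = 0.97*(13-9) = 0.97*4 = 3.88
Total: 5.99 + 1.92 + 16.76 + 13.41 + 3.88 = 41.96


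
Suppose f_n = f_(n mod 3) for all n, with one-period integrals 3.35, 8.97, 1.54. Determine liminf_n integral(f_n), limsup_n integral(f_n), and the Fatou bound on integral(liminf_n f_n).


The sequence (integral(f_n)) is periodic with period 3, repeating the values 3.35, 8.97, 1.54 indefinitely.
Step 1: For a periodic sequence, every tail (a_m, a_(m+1), ...) contains all 3 period values infinitely often.
Step 2: Hence inf of every tail = min of the period values = min(3.35, 8.97, 1.54) = 1.54.
        liminf_n integral(f_n) = sup over m of (inf of tail from m) = 1.54.
Step 3: Similarly sup of every tail = max of the period values = 8.97.
        limsup_n integral(f_n) = 8.97.
Step 4: Fatou's lemma: integral(liminf_n f_n) <= liminf_n integral(f_n) = 1.54.
        So the integral of the pointwise liminf is at most 1.54.


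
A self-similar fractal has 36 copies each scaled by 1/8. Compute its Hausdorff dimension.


For a self-similar set with N copies scaled by 1/r:
dim_H = log(N)/log(r) = log(36)/log(8)
= 3.583519/2.079442
= 1.723308


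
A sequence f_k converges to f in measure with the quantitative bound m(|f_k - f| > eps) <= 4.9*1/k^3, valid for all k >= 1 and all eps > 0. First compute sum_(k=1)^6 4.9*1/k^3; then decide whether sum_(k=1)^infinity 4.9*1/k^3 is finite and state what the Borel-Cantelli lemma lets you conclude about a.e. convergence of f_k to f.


Step 1: List the terms 4.9*1/k^3 for k = 1 to 6:
  k=1: 4.9
  k=2: 0.6125
  k=3: 0.181481
  k=4: 0.076563
  k=5: 0.0392
  k=6: 0.022685
Step 2: Partial sum = 4.9 + 0.6125 + 0.181481 + 0.076563 + 0.0392 + 0.022685
     = 5.832429
Step 3: The full series sum_(k>=1) 4.9*1/k^3 converges (p-series with p = 3 > 1; a constant multiple of a convergent series converges).
Step 4: Fix eps > 0. Since sum_k m(|f_k - f| > eps) < infinity, the Borel-Cantelli lemma gives
        m(limsup_k {|f_k - f| > eps}) = 0, i.e. for a.e. x, |f_k(x) - f(x)| <= eps for all large k.
        Applying this with eps = 1/j for j = 1, 2, ... and intersecting the countably many full-measure sets,
        for a.e. x we get limsup_k |f_k(x) - f(x)| <= 1/j for every j, hence f_k -> f almost everywhere.
Conclusion: series converges; Borel-Cantelli yields f_k -> f a.e.


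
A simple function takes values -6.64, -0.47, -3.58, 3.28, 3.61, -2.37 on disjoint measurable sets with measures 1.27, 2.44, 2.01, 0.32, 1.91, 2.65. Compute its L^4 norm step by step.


Step 1: Compute |f_i|^4 for each value:
  |-6.64|^4 = 1943.892828
  |-0.47|^4 = 0.048797
  |-3.58|^4 = 164.260109
  |3.28|^4 = 115.743171
  |3.61|^4 = 169.83563
  |-2.37|^4 = 31.549566
Step 2: Multiply by measures and sum:
  1943.892828 * 1.27 = 2468.743892
  0.048797 * 2.44 = 0.119064
  164.260109 * 2.01 = 330.162819
  115.743171 * 0.32 = 37.037815
  169.83563 * 1.91 = 324.386054
  31.549566 * 2.65 = 83.606349
Sum = 2468.743892 + 0.119064 + 330.162819 + 37.037815 + 324.386054 + 83.606349 = 3244.055993
Step 3: Take the p-th root:
||f||_4 = (3244.055993)^(1/4) = 7.546961


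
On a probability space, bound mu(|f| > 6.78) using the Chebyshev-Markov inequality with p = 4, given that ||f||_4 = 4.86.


Chebyshev/Markov inequality: mu(|f| > eps) <= (||f||_p / eps)^p
Step 1: ||f||_4 / eps = 4.86 / 6.78 = 0.716814
Step 2: Raise to power p = 4:
  (0.716814)^4 = 0.264014
Step 3: Therefore mu(|f| > 6.78) <= 0.264014


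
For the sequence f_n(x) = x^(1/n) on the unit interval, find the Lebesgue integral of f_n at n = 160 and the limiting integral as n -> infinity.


At n = 160: f_160(x) = x^(1/160).
Step 1: integral(x^(1/160), 0, 1) = [x^(1/160+1) / (1/160+1)] from 0 to 1
     = 1 / (1/160 + 1) = 1 / ((160+1)/160) = 160/(160+1)
     = 160/161 = 0.993789
Step 2: As n -> infinity, f_n(x) = x^(1/n) -> 1 for x in (0,1], and f_n is increasing in n.
By MCT, lim_n integral(f_n) = integral(lim_n f_n) = integral(1, 0, 1) = 1.
Step 3: Verify convergence: 160/161 = 0.993789 -> 1


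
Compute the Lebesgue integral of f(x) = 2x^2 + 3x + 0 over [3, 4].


The Lebesgue integral of a Riemann-integrable function agrees with the Riemann integral.
Antiderivative F(x) = (2/3)x^3 + (3/2)x^2 + 0x
F(4) = (2/3)*4^3 + (3/2)*4^2 + 0*4
     = (2/3)*64 + (3/2)*16 + 0*4
     = 42.666667 + 24 + 0
     = 66.666667
F(3) = 31.5
Integral = F(4) - F(3) = 66.666667 - 31.5 = 35.166667


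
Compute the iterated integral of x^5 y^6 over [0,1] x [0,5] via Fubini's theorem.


By Fubini's theorem, the double integral factors as a product of single integrals:
Step 1: integral_0^1 x^5 dx = [x^6/6] from 0 to 1
     = 1^6/6 = 0.166667
Step 2: integral_0^5 y^6 dy = [y^7/7] from 0 to 5
     = 5^7/7 = 11160.714286
Step 3: Double integral = 0.166667 * 11160.714286 = 1860.119048


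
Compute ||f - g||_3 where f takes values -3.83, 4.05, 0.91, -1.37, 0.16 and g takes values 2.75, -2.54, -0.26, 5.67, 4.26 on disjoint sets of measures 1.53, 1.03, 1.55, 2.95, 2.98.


Step 1: Compute differences f_i - g_i:
  -3.83 - 2.75 = -6.58
  4.05 - -2.54 = 6.59
  0.91 - -0.26 = 1.17
  -1.37 - 5.67 = -7.04
  0.16 - 4.26 = -4.1
Step 2: Compute |diff|^3 * measure for each set:
  |-6.58|^3 * 1.53 = 284.890312 * 1.53 = 435.882177
  |6.59|^3 * 1.03 = 286.191179 * 1.03 = 294.776914
  |1.17|^3 * 1.55 = 1.601613 * 1.55 = 2.4825
  |-7.04|^3 * 2.95 = 348.913664 * 2.95 = 1029.295309
  |-4.1|^3 * 2.98 = 68.921 * 2.98 = 205.38458
Step 3: Sum = 1967.821481
Step 4: ||f-g||_3 = (1967.821481)^(1/3) = 12.531274


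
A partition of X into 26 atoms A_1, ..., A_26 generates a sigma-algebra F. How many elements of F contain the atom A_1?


Each element of F is a union of some subset S of the 26 atoms.
The element contains A_1 iff A_1 is in S.
So we count subsets S of {A_1,...,A_26} with A_1 in S: choose freely among the other 25 atoms.
Count = 2^(26-1) = 2^25 = 33554432.


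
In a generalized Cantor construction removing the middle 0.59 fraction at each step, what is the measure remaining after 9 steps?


Step 1: At each step, fraction remaining = 1 - 0.59 = 0.41
Step 2: After 9 steps, measure = (0.41)^9
Result = 3.273819e-04


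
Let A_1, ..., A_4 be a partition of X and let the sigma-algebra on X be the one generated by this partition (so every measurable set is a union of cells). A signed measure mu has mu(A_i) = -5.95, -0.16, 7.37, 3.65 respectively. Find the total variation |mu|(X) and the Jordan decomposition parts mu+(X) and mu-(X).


Step 1: Every measurable set is a union of atoms (the cells / points), so a Hahn decomposition is
  obtained by grouping atoms by sign: P = union of atoms with mu > 0, N = union of the remaining atoms.
  Atoms in P (indices): 3, 4;  atoms in N (indices): 1, 2
  Positive values: 7.37, 3.65
  Negative values: -5.95, -0.16
Step 2: mu+(X) = mu(P) = sum of positive atom values = 11.02
Step 3: mu-(X) = -mu(N) = sum of |negative atom values| = 6.11
Step 4: |mu|(X) = mu+(X) + mu-(X) = 11.02 + 6.11 = 17.13


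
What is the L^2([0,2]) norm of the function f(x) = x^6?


Step 1: ||f||_2 = (integral_0^2 |x^6|^2 dx)^(1/2)
     = (integral_0^2 x^12 dx)^(1/2)
Step 2: integral_0^2 x^12 dx = [x^13/(13)] from 0 to 2 = 2^13/13
     = 8192/13 = 630.153846
Step 3: ||f||_2 = (630.153846)^(1/2) = 25.102865


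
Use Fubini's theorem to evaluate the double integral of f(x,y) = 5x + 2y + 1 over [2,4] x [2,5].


By Fubini, integrate in x first, then y.
Step 1: Fix y, integrate over x in [2,4]:
  integral(5x + 2y + 1, x=2..4)
  = 5*(4^2 - 2^2)/2 + (2y + 1)*(4 - 2)
  = 30 + (2y + 1)*2
  = 30 + 4y + 2
  = 32 + 4y
Step 2: Integrate over y in [2,5]:
  integral(32 + 4y, y=2..5)
  = 32*3 + 4*(5^2 - 2^2)/2
  = 96 + 42
  = 138


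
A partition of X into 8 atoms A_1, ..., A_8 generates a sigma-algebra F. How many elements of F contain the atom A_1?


Each element of F is a union of some subset S of the 8 atoms.
The element contains A_1 iff A_1 is in S.
So we count subsets S of {A_1,...,A_8} with A_1 in S: choose freely among the other 7 atoms.
Count = 2^(8-1) = 2^7 = 128.


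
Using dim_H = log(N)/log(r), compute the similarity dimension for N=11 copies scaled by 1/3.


For a self-similar set with N copies scaled by 1/r:
dim_H = log(N)/log(r) = log(11)/log(3)
= 2.397895/1.098612
= 2.182658


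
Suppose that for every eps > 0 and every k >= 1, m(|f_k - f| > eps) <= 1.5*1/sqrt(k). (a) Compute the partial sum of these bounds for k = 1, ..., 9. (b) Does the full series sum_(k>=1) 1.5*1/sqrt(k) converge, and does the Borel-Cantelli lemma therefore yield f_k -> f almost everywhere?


Step 1: List the terms 1.5*1/sqrt(k) for k = 1 to 9:
  k=1: 1.5
  k=2: 1.06066
  k=3: 0.866025
  k=4: 0.75
  k=5: 0.67082
  k=6: 0.612372
  k=7: 0.566947
  k=8: 0.53033
  k=9: 0.5
Step 2: Partial sum = 1.5 + 1.06066 + 0.866025 + 0.75 + 0.67082 + 0.612372 + 0.566947 + 0.53033 + 0.5
     = 7.057155
Step 3: The full series sum_(k>=1) 1.5*1/sqrt(k) diverges (p-series with p = 1/2 <= 1; a nonzero constant multiple of a divergent series diverges).
Step 4: The (first) Borel-Cantelli lemma requires a summable sequence of measures, so it does not apply here;
        from this bound alone no conclusion about a.e. convergence can be drawn (convergence in measure still
        gives an a.e.-convergent subsequence, but not a.e. convergence of the whole sequence).
Conclusion: series diverges; Borel-Cantelli is inconclusive about a.e. convergence of f_k.


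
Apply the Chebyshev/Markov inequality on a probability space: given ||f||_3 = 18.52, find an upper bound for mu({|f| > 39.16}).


Chebyshev/Markov inequality: mu(|f| > eps) <= (||f||_p / eps)^p
Step 1: ||f||_3 / eps = 18.52 / 39.16 = 0.472932
Step 2: Raise to power p = 3:
  (0.472932)^3 = 0.105778
Step 3: Therefore mu(|f| > 39.16) <= 0.105778


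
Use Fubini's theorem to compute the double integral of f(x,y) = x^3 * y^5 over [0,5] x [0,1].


By Fubini's theorem, the double integral factors as a product of single integrals:
Step 1: integral_0^5 x^3 dx = [x^4/4] from 0 to 5
     = 5^4/4 = 156.25
Step 2: integral_0^1 y^5 dy = [y^6/6] from 0 to 1
     = 1^6/6 = 0.166667
Step 3: Double integral = 156.25 * 0.166667 = 26.041667


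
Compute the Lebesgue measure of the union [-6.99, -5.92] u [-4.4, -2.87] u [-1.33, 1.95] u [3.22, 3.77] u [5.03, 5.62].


For pairwise disjoint intervals, m(union) = sum of lengths.
= (-5.92 - -6.99) + (-2.87 - -4.4) + (1.95 - -1.33) + (3.77 - 3.22) + (5.62 - 5.03)
= 1.07 + 1.53 + 3.28 + 0.55 + 0.59
= 7.02


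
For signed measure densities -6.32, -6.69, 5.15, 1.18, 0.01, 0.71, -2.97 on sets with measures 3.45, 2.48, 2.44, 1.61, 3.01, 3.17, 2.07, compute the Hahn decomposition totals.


Step 1: Compute signed measure on each set:
  Set 1: -6.32 * 3.45 = -21.804
  Set 2: -6.69 * 2.48 = -16.5912
  Set 3: 5.15 * 2.44 = 12.566
  Set 4: 1.18 * 1.61 = 1.8998
  Set 5: 0.01 * 3.01 = 0.0301
  Set 6: 0.71 * 3.17 = 2.2507
  Set 7: -2.97 * 2.07 = -6.1479
Step 2: Total signed measure = (-21.804) + (-16.5912) + (12.566) + (1.8998) + (0.0301) + (2.2507) + (-6.1479)
     = -27.7965
Step 3: Positive part mu+(X) = sum of positive contributions = 16.7466
Step 4: Negative part mu-(X) = |sum of negative contributions| = 44.5431
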